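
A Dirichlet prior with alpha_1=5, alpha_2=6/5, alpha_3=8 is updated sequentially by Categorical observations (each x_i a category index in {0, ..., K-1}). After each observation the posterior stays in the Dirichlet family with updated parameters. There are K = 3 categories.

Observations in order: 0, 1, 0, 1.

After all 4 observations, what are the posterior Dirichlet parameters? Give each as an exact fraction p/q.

obs 1: x=0 → posterior Dirichlet(6, 6/5, 8)
obs 2: x=1 → posterior Dirichlet(6, 11/5, 8)
obs 3: x=0 → posterior Dirichlet(7, 11/5, 8)
obs 4: x=1 → posterior Dirichlet(7, 16/5, 8)

alpha_1=7, alpha_2=16/5, alpha_3=8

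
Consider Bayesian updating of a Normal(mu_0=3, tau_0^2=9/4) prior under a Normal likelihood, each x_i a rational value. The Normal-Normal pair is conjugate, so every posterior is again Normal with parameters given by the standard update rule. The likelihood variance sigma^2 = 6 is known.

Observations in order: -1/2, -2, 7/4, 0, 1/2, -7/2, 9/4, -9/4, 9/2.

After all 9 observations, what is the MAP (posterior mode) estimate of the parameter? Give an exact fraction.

obs 1: x=-1/2 → posterior Normal(45/22, 18/11)
obs 2: x=-2 → posterior Normal(33/28, 9/7)
obs 3: x=7/4 → posterior Normal(87/68, 18/17)
obs 4: x=0 → posterior Normal(87/80, 9/10)
obs 5: x=1/2 → posterior Normal(93/92, 18/23)
obs 6: x=-7/2 → posterior Normal(51/104, 9/13)
obs 7: x=9/4 → posterior Normal(39/58, 18/29)
obs 8: x=-9/4 → posterior Normal(51/128, 9/16)
obs 9: x=9/2 → posterior Normal(3/4, 18/35)

3/4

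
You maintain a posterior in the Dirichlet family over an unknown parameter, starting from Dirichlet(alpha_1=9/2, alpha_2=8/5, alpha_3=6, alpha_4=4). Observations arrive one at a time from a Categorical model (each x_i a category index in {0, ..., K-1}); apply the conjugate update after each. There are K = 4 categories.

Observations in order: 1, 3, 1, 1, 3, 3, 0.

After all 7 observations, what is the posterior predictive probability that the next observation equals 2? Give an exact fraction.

20/77

obs 1: x=1 → posterior Dirichlet(9/2, 13/5, 6, 4)
obs 2: x=3 → posterior Dirichlet(9/2, 13/5, 6, 5)
obs 3: x=1 → posterior Dirichlet(9/2, 18/5, 6, 5)
obs 4: x=1 → posterior Dirichlet(9/2, 23/5, 6, 5)
obs 5: x=3 → posterior Dirichlet(9/2, 23/5, 6, 6)
obs 6: x=3 → posterior Dirichlet(9/2, 23/5, 6, 7)
obs 7: x=0 → posterior Dirichlet(11/2, 23/5, 6, 7)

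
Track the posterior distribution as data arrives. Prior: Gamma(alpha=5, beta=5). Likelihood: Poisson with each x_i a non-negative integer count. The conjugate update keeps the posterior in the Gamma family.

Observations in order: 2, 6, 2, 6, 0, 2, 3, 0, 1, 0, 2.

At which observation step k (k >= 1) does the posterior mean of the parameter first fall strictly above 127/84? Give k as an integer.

k = 2

obs 1: x=2 → posterior Gamma(7, 6)
obs 2: x=6 → posterior Gamma(13, 7)
obs 3: x=2 → posterior Gamma(15, 8)
obs 4: x=6 → posterior Gamma(21, 9)
obs 5: x=0 → posterior Gamma(21, 10)
obs 6: x=2 → posterior Gamma(23, 11)
obs 7: x=3 → posterior Gamma(26, 12)
obs 8: x=0 → posterior Gamma(26, 13)
obs 9: x=1 → posterior Gamma(27, 14)
obs 10: x=0 → posterior Gamma(27, 15)
obs 11: x=2 → posterior Gamma(29, 16)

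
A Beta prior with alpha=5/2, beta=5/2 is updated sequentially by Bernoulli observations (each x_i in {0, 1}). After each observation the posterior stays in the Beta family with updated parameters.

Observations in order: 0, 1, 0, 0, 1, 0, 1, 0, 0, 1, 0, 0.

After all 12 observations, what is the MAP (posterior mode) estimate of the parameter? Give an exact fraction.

11/30

obs 1: x=0 → posterior Beta(5/2, 7/2)
obs 2: x=1 → posterior Beta(7/2, 7/2)
obs 3: x=0 → posterior Beta(7/2, 9/2)
obs 4: x=0 → posterior Beta(7/2, 11/2)
obs 5: x=1 → posterior Beta(9/2, 11/2)
obs 6: x=0 → posterior Beta(9/2, 13/2)
obs 7: x=1 → posterior Beta(11/2, 13/2)
obs 8: x=0 → posterior Beta(11/2, 15/2)
obs 9: x=0 → posterior Beta(11/2, 17/2)
obs 10: x=1 → posterior Beta(13/2, 17/2)
obs 11: x=0 → posterior Beta(13/2, 19/2)
obs 12: x=0 → posterior Beta(13/2, 21/2)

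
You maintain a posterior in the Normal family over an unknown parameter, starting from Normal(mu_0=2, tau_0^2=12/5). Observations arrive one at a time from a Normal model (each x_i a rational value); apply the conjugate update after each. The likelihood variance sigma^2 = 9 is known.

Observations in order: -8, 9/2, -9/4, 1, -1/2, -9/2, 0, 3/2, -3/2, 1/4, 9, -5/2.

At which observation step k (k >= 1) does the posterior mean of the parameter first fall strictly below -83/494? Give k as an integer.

obs 1: x=-8 → posterior Normal(-2/19, 36/19)
obs 2: x=9/2 → posterior Normal(16/23, 36/23)
obs 3: x=-9/4 → posterior Normal(7/27, 4/3)
obs 4: x=1 → posterior Normal(11/31, 36/31)
obs 5: x=-1/2 → posterior Normal(9/35, 36/35)
obs 6: x=-9/2 → posterior Normal(-3/13, 12/13)
obs 7: x=0 → posterior Normal(-9/43, 36/43)
obs 8: x=3/2 → posterior Normal(-3/47, 36/47)
obs 9: x=-3/2 → posterior Normal(-3/17, 12/17)
obs 10: x=1/4 → posterior Normal(-8/55, 36/55)
obs 11: x=9 → posterior Normal(28/59, 36/59)
obs 12: x=-5/2 → posterior Normal(2/7, 4/7)

k = 6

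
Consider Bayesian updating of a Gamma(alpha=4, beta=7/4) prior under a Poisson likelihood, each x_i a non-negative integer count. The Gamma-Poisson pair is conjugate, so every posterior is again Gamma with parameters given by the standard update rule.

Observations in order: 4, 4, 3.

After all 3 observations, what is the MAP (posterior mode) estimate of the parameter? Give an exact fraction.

obs 1: x=4 → posterior Gamma(8, 11/4)
obs 2: x=4 → posterior Gamma(12, 15/4)
obs 3: x=3 → posterior Gamma(15, 19/4)

56/19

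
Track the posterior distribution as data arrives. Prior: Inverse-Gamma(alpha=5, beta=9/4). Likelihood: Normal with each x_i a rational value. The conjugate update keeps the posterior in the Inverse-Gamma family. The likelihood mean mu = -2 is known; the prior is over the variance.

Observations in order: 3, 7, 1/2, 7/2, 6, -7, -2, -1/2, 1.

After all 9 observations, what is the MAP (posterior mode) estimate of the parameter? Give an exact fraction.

obs 1: x=3 → posterior Inverse-Gamma(11/2, 59/4)
obs 2: x=7 → posterior Inverse-Gamma(6, 221/4)
obs 3: x=1/2 → posterior Inverse-Gamma(13/2, 467/8)
obs 4: x=7/2 → posterior Inverse-Gamma(7, 147/2)
obs 5: x=6 → posterior Inverse-Gamma(15/2, 211/2)
obs 6: x=-7 → posterior Inverse-Gamma(8, 118)
obs 7: x=-2 → posterior Inverse-Gamma(17/2, 118)
obs 8: x=-1/2 → posterior Inverse-Gamma(9, 953/8)
obs 9: x=1 → posterior Inverse-Gamma(19/2, 989/8)

989/84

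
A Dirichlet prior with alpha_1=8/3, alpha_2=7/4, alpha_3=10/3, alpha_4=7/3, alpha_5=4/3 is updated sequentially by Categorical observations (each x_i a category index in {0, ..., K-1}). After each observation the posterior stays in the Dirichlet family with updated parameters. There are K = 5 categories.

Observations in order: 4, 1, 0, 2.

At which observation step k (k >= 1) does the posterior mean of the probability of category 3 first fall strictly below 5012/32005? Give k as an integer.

k = 4

obs 1: x=4 → posterior Dirichlet(8/3, 7/4, 10/3, 7/3, 7/3)
obs 2: x=1 → posterior Dirichlet(8/3, 11/4, 10/3, 7/3, 7/3)
obs 3: x=0 → posterior Dirichlet(11/3, 11/4, 10/3, 7/3, 7/3)
obs 4: x=2 → posterior Dirichlet(11/3, 11/4, 13/3, 7/3, 7/3)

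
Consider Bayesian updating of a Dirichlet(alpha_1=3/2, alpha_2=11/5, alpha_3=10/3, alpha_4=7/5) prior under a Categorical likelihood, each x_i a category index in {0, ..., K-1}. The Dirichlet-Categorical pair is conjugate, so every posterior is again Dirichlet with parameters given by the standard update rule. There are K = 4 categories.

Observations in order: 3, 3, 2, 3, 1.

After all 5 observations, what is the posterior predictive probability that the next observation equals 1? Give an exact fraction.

96/403

obs 1: x=3 → posterior Dirichlet(3/2, 11/5, 10/3, 12/5)
obs 2: x=3 → posterior Dirichlet(3/2, 11/5, 10/3, 17/5)
obs 3: x=2 → posterior Dirichlet(3/2, 11/5, 13/3, 17/5)
obs 4: x=3 → posterior Dirichlet(3/2, 11/5, 13/3, 22/5)
obs 5: x=1 → posterior Dirichlet(3/2, 16/5, 13/3, 22/5)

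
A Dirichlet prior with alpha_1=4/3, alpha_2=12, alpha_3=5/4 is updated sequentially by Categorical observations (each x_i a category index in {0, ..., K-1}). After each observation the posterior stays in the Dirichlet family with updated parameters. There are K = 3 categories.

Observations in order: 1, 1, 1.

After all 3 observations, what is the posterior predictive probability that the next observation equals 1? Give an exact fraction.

180/211

obs 1: x=1 → posterior Dirichlet(4/3, 13, 5/4)
obs 2: x=1 → posterior Dirichlet(4/3, 14, 5/4)
obs 3: x=1 → posterior Dirichlet(4/3, 15, 5/4)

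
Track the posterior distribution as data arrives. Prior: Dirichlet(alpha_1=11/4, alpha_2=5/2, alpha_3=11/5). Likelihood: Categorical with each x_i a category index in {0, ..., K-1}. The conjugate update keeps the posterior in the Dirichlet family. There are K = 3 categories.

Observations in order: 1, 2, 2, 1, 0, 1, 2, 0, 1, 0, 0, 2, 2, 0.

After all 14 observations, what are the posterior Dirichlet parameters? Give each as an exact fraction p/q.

obs 1: x=1 → posterior Dirichlet(11/4, 7/2, 11/5)
obs 2: x=2 → posterior Dirichlet(11/4, 7/2, 16/5)
obs 3: x=2 → posterior Dirichlet(11/4, 7/2, 21/5)
obs 4: x=1 → posterior Dirichlet(11/4, 9/2, 21/5)
obs 5: x=0 → posterior Dirichlet(15/4, 9/2, 21/5)
obs 6: x=1 → posterior Dirichlet(15/4, 11/2, 21/5)
obs 7: x=2 → posterior Dirichlet(15/4, 11/2, 26/5)
obs 8: x=0 → posterior Dirichlet(19/4, 11/2, 26/5)
obs 9: x=1 → posterior Dirichlet(19/4, 13/2, 26/5)
obs 10: x=0 → posterior Dirichlet(23/4, 13/2, 26/5)
obs 11: x=0 → posterior Dirichlet(27/4, 13/2, 26/5)
obs 12: x=2 → posterior Dirichlet(27/4, 13/2, 31/5)
obs 13: x=2 → posterior Dirichlet(27/4, 13/2, 36/5)
obs 14: x=0 → posterior Dirichlet(31/4, 13/2, 36/5)

alpha_1=31/4, alpha_2=13/2, alpha_3=36/5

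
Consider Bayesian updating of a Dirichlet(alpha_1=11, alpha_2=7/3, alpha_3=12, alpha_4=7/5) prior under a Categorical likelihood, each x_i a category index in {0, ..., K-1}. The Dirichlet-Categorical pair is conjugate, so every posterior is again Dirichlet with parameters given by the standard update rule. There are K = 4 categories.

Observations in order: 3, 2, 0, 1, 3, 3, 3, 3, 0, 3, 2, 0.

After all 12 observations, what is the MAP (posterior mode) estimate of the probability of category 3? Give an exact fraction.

obs 1: x=3 → posterior Dirichlet(11, 7/3, 12, 12/5)
obs 2: x=2 → posterior Dirichlet(11, 7/3, 13, 12/5)
obs 3: x=0 → posterior Dirichlet(12, 7/3, 13, 12/5)
obs 4: x=1 → posterior Dirichlet(12, 10/3, 13, 12/5)
obs 5: x=3 → posterior Dirichlet(12, 10/3, 13, 17/5)
obs 6: x=3 → posterior Dirichlet(12, 10/3, 13, 22/5)
obs 7: x=3 → posterior Dirichlet(12, 10/3, 13, 27/5)
obs 8: x=3 → posterior Dirichlet(12, 10/3, 13, 32/5)
obs 9: x=0 → posterior Dirichlet(13, 10/3, 13, 32/5)
obs 10: x=3 → posterior Dirichlet(13, 10/3, 13, 37/5)
obs 11: x=2 → posterior Dirichlet(13, 10/3, 14, 37/5)
obs 12: x=0 → posterior Dirichlet(14, 10/3, 14, 37/5)

96/521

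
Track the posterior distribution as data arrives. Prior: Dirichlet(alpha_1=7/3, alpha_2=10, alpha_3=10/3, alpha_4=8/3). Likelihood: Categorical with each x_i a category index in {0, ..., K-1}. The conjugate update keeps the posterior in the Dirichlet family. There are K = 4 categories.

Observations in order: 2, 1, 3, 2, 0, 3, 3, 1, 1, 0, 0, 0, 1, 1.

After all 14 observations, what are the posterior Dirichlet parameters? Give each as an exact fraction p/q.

alpha_1=19/3, alpha_2=15, alpha_3=16/3, alpha_4=17/3

obs 1: x=2 → posterior Dirichlet(7/3, 10, 13/3, 8/3)
obs 2: x=1 → posterior Dirichlet(7/3, 11, 13/3, 8/3)
obs 3: x=3 → posterior Dirichlet(7/3, 11, 13/3, 11/3)
obs 4: x=2 → posterior Dirichlet(7/3, 11, 16/3, 11/3)
obs 5: x=0 → posterior Dirichlet(10/3, 11, 16/3, 11/3)
obs 6: x=3 → posterior Dirichlet(10/3, 11, 16/3, 14/3)
obs 7: x=3 → posterior Dirichlet(10/3, 11, 16/3, 17/3)
obs 8: x=1 → posterior Dirichlet(10/3, 12, 16/3, 17/3)
obs 9: x=1 → posterior Dirichlet(10/3, 13, 16/3, 17/3)
obs 10: x=0 → posterior Dirichlet(13/3, 13, 16/3, 17/3)
obs 11: x=0 → posterior Dirichlet(16/3, 13, 16/3, 17/3)
obs 12: x=0 → posterior Dirichlet(19/3, 13, 16/3, 17/3)
obs 13: x=1 → posterior Dirichlet(19/3, 14, 16/3, 17/3)
obs 14: x=1 → posterior Dirichlet(19/3, 15, 16/3, 17/3)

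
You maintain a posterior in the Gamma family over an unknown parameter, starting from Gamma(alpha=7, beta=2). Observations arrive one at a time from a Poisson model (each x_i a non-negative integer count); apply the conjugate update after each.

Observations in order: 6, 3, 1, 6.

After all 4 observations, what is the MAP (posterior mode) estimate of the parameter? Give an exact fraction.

obs 1: x=6 → posterior Gamma(13, 3)
obs 2: x=3 → posterior Gamma(16, 4)
obs 3: x=1 → posterior Gamma(17, 5)
obs 4: x=6 → posterior Gamma(23, 6)

11/3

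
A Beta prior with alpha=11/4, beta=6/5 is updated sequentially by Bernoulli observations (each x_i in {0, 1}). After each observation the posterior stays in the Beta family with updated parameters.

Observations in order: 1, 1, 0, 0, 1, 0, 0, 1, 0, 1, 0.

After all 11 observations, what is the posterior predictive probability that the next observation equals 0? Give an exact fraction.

144/299

obs 1: x=1 → posterior Beta(15/4, 6/5)
obs 2: x=1 → posterior Beta(19/4, 6/5)
obs 3: x=0 → posterior Beta(19/4, 11/5)
obs 4: x=0 → posterior Beta(19/4, 16/5)
obs 5: x=1 → posterior Beta(23/4, 16/5)
obs 6: x=0 → posterior Beta(23/4, 21/5)
obs 7: x=0 → posterior Beta(23/4, 26/5)
obs 8: x=1 → posterior Beta(27/4, 26/5)
obs 9: x=0 → posterior Beta(27/4, 31/5)
obs 10: x=1 → posterior Beta(31/4, 31/5)
obs 11: x=0 → posterior Beta(31/4, 36/5)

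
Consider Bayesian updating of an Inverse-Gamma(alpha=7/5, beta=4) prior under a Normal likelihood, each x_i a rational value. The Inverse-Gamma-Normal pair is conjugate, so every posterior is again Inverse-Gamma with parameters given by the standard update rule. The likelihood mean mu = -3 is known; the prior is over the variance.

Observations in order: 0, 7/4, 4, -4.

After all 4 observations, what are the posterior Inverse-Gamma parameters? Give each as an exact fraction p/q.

obs 1: x=0 → posterior Inverse-Gamma(19/10, 17/2)
obs 2: x=7/4 → posterior Inverse-Gamma(12/5, 633/32)
obs 3: x=4 → posterior Inverse-Gamma(29/10, 1417/32)
obs 4: x=-4 → posterior Inverse-Gamma(17/5, 1433/32)

alpha=17/5, beta=1433/32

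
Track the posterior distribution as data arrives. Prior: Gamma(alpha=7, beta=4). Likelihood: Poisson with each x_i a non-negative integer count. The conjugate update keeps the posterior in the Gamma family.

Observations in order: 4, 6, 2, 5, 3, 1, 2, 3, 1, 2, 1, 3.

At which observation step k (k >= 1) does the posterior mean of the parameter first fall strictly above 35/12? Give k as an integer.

k = 4

obs 1: x=4 → posterior Gamma(11, 5)
obs 2: x=6 → posterior Gamma(17, 6)
obs 3: x=2 → posterior Gamma(19, 7)
obs 4: x=5 → posterior Gamma(24, 8)
obs 5: x=3 → posterior Gamma(27, 9)
obs 6: x=1 → posterior Gamma(28, 10)
obs 7: x=2 → posterior Gamma(30, 11)
obs 8: x=3 → posterior Gamma(33, 12)
obs 9: x=1 → posterior Gamma(34, 13)
obs 10: x=2 → posterior Gamma(36, 14)
obs 11: x=1 → posterior Gamma(37, 15)
obs 12: x=3 → posterior Gamma(40, 16)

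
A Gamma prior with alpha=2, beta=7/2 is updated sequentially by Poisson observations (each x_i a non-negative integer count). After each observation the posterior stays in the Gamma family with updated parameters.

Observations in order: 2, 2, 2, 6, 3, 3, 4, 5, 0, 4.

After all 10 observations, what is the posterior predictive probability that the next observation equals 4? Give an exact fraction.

obs 1: x=2 → posterior Gamma(4, 9/2)
obs 2: x=2 → posterior Gamma(6, 11/2)
obs 3: x=2 → posterior Gamma(8, 13/2)
obs 4: x=6 → posterior Gamma(14, 15/2)
obs 5: x=3 → posterior Gamma(17, 17/2)
obs 6: x=3 → posterior Gamma(20, 19/2)
obs 7: x=4 → posterior Gamma(24, 21/2)
obs 8: x=5 → posterior Gamma(29, 23/2)
obs 9: x=0 → posterior Gamma(29, 25/2)
obs 10: x=4 → posterior Gamma(33, 27/2)

161911001913168679758414628527167579032094099111834160/1284475787728524720826927656893473276744000042113841709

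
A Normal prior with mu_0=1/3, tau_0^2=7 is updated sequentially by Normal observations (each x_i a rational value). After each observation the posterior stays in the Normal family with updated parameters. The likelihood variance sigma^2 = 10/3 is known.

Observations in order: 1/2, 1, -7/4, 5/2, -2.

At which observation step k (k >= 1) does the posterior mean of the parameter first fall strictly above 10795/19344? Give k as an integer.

obs 1: x=1/2 → posterior Normal(83/186, 70/31)
obs 2: x=1 → posterior Normal(209/312, 35/26)
obs 3: x=-7/4 → posterior Normal(-23/876, 70/73)
obs 4: x=5/2 → posterior Normal(607/1128, 35/47)
obs 5: x=-2 → posterior Normal(103/1380, 14/23)

k = 2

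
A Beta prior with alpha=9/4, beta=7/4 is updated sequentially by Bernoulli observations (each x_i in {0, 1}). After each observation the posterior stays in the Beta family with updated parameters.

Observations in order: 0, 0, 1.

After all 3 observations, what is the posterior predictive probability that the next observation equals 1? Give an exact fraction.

obs 1: x=0 → posterior Beta(9/4, 11/4)
obs 2: x=0 → posterior Beta(9/4, 15/4)
obs 3: x=1 → posterior Beta(13/4, 15/4)

13/28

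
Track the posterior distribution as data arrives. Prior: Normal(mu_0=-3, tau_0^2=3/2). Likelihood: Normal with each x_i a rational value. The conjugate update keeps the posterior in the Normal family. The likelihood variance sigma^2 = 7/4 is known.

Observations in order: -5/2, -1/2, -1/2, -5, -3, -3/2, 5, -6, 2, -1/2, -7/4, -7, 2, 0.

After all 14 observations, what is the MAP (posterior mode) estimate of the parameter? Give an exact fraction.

-3/2

obs 1: x=-5/2 → posterior Normal(-36/13, 21/26)
obs 2: x=-1/2 → posterior Normal(-39/19, 21/38)
obs 3: x=-1/2 → posterior Normal(-42/25, 21/50)
obs 4: x=-5 → posterior Normal(-72/31, 21/62)
obs 5: x=-3 → posterior Normal(-90/37, 21/74)
obs 6: x=-3/2 → posterior Normal(-99/43, 21/86)
obs 7: x=5 → posterior Normal(-69/49, 3/14)
obs 8: x=-6 → posterior Normal(-21/11, 21/110)
obs 9: x=2 → posterior Normal(-93/61, 21/122)
obs 10: x=-1/2 → posterior Normal(-96/67, 21/134)
obs 11: x=-7/4 → posterior Normal(-213/146, 21/146)
obs 12: x=-7 → posterior Normal(-297/158, 21/158)
obs 13: x=2 → posterior Normal(-273/170, 21/170)
obs 14: x=0 → posterior Normal(-3/2, 3/26)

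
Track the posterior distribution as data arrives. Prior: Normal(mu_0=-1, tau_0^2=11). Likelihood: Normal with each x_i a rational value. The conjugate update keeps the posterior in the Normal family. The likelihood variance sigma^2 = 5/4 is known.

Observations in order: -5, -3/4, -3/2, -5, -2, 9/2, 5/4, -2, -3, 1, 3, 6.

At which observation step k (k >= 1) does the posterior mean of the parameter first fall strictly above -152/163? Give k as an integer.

obs 1: x=-5 → posterior Normal(-225/49, 55/49)
obs 2: x=-3/4 → posterior Normal(-86/31, 55/93)
obs 3: x=-3/2 → posterior Normal(-324/137, 55/137)
obs 4: x=-5 → posterior Normal(-544/181, 55/181)
obs 5: x=-2 → posterior Normal(-632/225, 11/45)
obs 6: x=9/2 → posterior Normal(-434/269, 55/269)
obs 7: x=5/4 → posterior Normal(-379/313, 55/313)
obs 8: x=-2 → posterior Normal(-467/357, 55/357)
obs 9: x=-3 → posterior Normal(-599/401, 55/401)
obs 10: x=1 → posterior Normal(-111/89, 11/89)
obs 11: x=3 → posterior Normal(-141/163, 55/489)
obs 12: x=6 → posterior Normal(-159/533, 55/533)

k = 11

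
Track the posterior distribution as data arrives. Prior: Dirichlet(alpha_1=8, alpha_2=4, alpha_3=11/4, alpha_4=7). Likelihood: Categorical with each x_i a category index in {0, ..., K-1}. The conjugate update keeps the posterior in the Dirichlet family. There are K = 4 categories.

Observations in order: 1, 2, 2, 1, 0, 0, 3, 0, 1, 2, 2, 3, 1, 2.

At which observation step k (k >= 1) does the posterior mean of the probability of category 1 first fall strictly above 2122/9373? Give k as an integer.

obs 1: x=1 → posterior Dirichlet(8, 5, 11/4, 7)
obs 2: x=2 → posterior Dirichlet(8, 5, 15/4, 7)
obs 3: x=2 → posterior Dirichlet(8, 5, 19/4, 7)
obs 4: x=1 → posterior Dirichlet(8, 6, 19/4, 7)
obs 5: x=0 → posterior Dirichlet(9, 6, 19/4, 7)
obs 6: x=0 → posterior Dirichlet(10, 6, 19/4, 7)
obs 7: x=3 → posterior Dirichlet(10, 6, 19/4, 8)
obs 8: x=0 → posterior Dirichlet(11, 6, 19/4, 8)
obs 9: x=1 → posterior Dirichlet(11, 7, 19/4, 8)
obs 10: x=2 → posterior Dirichlet(11, 7, 23/4, 8)
obs 11: x=2 → posterior Dirichlet(11, 7, 27/4, 8)
obs 12: x=3 → posterior Dirichlet(11, 7, 27/4, 9)
obs 13: x=1 → posterior Dirichlet(11, 8, 27/4, 9)
obs 14: x=2 → posterior Dirichlet(11, 8, 31/4, 9)

k = 4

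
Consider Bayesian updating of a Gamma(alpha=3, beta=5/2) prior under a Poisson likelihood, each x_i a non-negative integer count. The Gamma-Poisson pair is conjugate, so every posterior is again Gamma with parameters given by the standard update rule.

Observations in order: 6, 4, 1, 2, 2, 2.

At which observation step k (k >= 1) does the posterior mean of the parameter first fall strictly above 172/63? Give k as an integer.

k = 2

obs 1: x=6 → posterior Gamma(9, 7/2)
obs 2: x=4 → posterior Gamma(13, 9/2)
obs 3: x=1 → posterior Gamma(14, 11/2)
obs 4: x=2 → posterior Gamma(16, 13/2)
obs 5: x=2 → posterior Gamma(18, 15/2)
obs 6: x=2 → posterior Gamma(20, 17/2)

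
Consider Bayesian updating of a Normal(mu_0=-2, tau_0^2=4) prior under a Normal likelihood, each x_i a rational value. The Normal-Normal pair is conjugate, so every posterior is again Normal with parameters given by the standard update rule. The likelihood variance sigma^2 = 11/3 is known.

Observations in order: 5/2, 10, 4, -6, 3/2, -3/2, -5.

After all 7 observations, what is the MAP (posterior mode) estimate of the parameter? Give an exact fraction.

obs 1: x=5/2 → posterior Normal(8/23, 44/23)
obs 2: x=10 → posterior Normal(128/35, 44/35)
obs 3: x=4 → posterior Normal(176/47, 44/47)
obs 4: x=-6 → posterior Normal(104/59, 44/59)
obs 5: x=3/2 → posterior Normal(122/71, 44/71)
obs 6: x=-3/2 → posterior Normal(104/83, 44/83)
obs 7: x=-5 → posterior Normal(44/95, 44/95)

44/95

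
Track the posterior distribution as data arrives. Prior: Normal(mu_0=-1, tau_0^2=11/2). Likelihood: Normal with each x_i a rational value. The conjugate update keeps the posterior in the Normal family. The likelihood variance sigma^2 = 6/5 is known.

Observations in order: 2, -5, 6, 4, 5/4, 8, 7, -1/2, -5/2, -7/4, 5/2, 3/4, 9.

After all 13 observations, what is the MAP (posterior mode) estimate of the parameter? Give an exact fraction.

obs 1: x=2 → posterior Normal(98/67, 66/67)
obs 2: x=-5 → posterior Normal(-177/122, 33/61)
obs 3: x=6 → posterior Normal(51/59, 22/59)
obs 4: x=4 → posterior Normal(373/232, 33/116)
obs 5: x=5/4 → posterior Normal(1767/1148, 66/287)
obs 6: x=8 → posterior Normal(3527/1368, 11/57)
obs 7: x=7 → posterior Normal(5067/1588, 66/397)
obs 8: x=-1/2 → posterior Normal(4957/1808, 33/226)
obs 9: x=-5/2 → posterior Normal(113/52, 22/169)
obs 10: x=-7/4 → posterior Normal(2011/1124, 33/281)
obs 11: x=5/2 → posterior Normal(1143/617, 66/617)
obs 12: x=3/4 → posterior Normal(1579/896, 11/112)
obs 13: x=9 → posterior Normal(6717/2908, 66/727)

6717/2908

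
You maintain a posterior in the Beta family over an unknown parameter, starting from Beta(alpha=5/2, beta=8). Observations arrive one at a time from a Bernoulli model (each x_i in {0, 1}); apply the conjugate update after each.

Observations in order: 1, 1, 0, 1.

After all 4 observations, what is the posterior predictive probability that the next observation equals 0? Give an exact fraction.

obs 1: x=1 → posterior Beta(7/2, 8)
obs 2: x=1 → posterior Beta(9/2, 8)
obs 3: x=0 → posterior Beta(9/2, 9)
obs 4: x=1 → posterior Beta(11/2, 9)

18/29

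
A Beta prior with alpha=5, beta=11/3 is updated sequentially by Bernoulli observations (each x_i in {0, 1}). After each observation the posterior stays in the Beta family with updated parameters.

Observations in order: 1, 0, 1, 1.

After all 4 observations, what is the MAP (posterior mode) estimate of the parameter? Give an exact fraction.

obs 1: x=1 → posterior Beta(6, 11/3)
obs 2: x=0 → posterior Beta(6, 14/3)
obs 3: x=1 → posterior Beta(7, 14/3)
obs 4: x=1 → posterior Beta(8, 14/3)

21/32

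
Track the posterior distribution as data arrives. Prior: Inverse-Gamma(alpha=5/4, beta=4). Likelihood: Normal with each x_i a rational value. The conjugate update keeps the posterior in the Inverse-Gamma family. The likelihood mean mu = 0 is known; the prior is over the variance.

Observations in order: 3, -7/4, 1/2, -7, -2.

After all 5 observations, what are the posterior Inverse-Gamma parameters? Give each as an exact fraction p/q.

alpha=15/4, beta=1173/32

obs 1: x=3 → posterior Inverse-Gamma(7/4, 17/2)
obs 2: x=-7/4 → posterior Inverse-Gamma(9/4, 321/32)
obs 3: x=1/2 → posterior Inverse-Gamma(11/4, 325/32)
obs 4: x=-7 → posterior Inverse-Gamma(13/4, 1109/32)
obs 5: x=-2 → posterior Inverse-Gamma(15/4, 1173/32)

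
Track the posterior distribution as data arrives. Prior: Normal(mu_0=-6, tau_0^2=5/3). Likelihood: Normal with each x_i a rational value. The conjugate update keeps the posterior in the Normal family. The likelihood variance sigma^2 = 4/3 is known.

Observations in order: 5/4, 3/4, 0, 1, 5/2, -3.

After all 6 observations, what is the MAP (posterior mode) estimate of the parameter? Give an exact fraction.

-23/68

obs 1: x=5/4 → posterior Normal(-71/36, 20/27)
obs 2: x=3/4 → posterior Normal(-1, 10/21)
obs 3: x=0 → posterior Normal(-14/19, 20/57)
obs 4: x=1 → posterior Normal(-3/8, 5/18)
obs 5: x=5/2 → posterior Normal(7/58, 20/87)
obs 6: x=-3 → posterior Normal(-23/68, 10/51)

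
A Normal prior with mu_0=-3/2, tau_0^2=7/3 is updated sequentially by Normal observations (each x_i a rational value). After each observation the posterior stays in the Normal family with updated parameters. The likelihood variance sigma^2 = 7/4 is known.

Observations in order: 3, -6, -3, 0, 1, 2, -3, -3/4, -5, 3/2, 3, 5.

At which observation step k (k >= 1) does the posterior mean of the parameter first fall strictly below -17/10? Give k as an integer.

obs 1: x=3 → posterior Normal(15/14, 1)
obs 2: x=-6 → posterior Normal(-3/2, 7/11)
obs 3: x=-3 → posterior Normal(-19/10, 7/15)
obs 4: x=0 → posterior Normal(-3/2, 7/19)
obs 5: x=1 → posterior Normal(-49/46, 7/23)
obs 6: x=2 → posterior Normal(-11/18, 7/27)
obs 7: x=-3 → posterior Normal(-57/62, 7/31)
obs 8: x=-3/4 → posterior Normal(-9/10, 1/5)
obs 9: x=-5 → posterior Normal(-103/78, 7/39)
obs 10: x=3/2 → posterior Normal(-91/86, 7/43)
obs 11: x=3 → posterior Normal(-67/94, 7/47)
obs 12: x=5 → posterior Normal(-9/34, 7/51)

k = 3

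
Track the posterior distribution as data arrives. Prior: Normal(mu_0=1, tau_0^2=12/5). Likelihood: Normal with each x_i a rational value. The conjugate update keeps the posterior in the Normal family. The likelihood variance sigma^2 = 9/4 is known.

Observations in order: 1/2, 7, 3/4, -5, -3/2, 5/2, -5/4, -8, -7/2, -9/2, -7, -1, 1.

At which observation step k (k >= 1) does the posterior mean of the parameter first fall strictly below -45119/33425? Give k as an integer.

obs 1: x=1/2 → posterior Normal(23/31, 36/31)
obs 2: x=7 → posterior Normal(135/47, 36/47)
obs 3: x=3/4 → posterior Normal(7/3, 4/7)
obs 4: x=-5 → posterior Normal(67/79, 36/79)
obs 5: x=-3/2 → posterior Normal(43/95, 36/95)
obs 6: x=5/2 → posterior Normal(83/111, 12/37)
obs 7: x=-5/4 → posterior Normal(63/127, 36/127)
obs 8: x=-8 → posterior Normal(-5/11, 36/143)
obs 9: x=-7/2 → posterior Normal(-121/159, 12/53)
obs 10: x=-9/2 → posterior Normal(-193/175, 36/175)
obs 11: x=-7 → posterior Normal(-305/191, 36/191)
obs 12: x=-1 → posterior Normal(-107/69, 4/23)
obs 13: x=1 → posterior Normal(-305/223, 36/223)

k = 11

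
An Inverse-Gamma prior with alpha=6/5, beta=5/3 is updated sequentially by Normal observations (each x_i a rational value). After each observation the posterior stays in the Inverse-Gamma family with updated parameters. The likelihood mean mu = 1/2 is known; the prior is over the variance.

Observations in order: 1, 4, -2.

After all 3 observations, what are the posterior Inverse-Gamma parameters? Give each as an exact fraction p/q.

obs 1: x=1 → posterior Inverse-Gamma(17/10, 43/24)
obs 2: x=4 → posterior Inverse-Gamma(11/5, 95/12)
obs 3: x=-2 → posterior Inverse-Gamma(27/10, 265/24)

alpha=27/10, beta=265/24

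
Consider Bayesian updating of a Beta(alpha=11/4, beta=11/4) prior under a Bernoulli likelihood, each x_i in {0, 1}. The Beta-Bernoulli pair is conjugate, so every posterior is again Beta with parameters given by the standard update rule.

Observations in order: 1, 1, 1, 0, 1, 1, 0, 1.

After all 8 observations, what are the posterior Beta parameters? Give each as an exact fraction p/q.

obs 1: x=1 → posterior Beta(15/4, 11/4)
obs 2: x=1 → posterior Beta(19/4, 11/4)
obs 3: x=1 → posterior Beta(23/4, 11/4)
obs 4: x=0 → posterior Beta(23/4, 15/4)
obs 5: x=1 → posterior Beta(27/4, 15/4)
obs 6: x=1 → posterior Beta(31/4, 15/4)
obs 7: x=0 → posterior Beta(31/4, 19/4)
obs 8: x=1 → posterior Beta(35/4, 19/4)

alpha=35/4, beta=19/4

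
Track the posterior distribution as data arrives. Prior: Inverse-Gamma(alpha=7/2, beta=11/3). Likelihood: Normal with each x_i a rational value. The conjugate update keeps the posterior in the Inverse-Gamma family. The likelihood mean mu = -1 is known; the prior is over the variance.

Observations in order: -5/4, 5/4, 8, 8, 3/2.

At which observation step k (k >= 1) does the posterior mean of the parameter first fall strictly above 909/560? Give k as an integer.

k = 2

obs 1: x=-5/4 → posterior Inverse-Gamma(4, 355/96)
obs 2: x=5/4 → posterior Inverse-Gamma(9/2, 299/48)
obs 3: x=8 → posterior Inverse-Gamma(5, 2243/48)
obs 4: x=8 → posterior Inverse-Gamma(11/2, 4187/48)
obs 5: x=3/2 → posterior Inverse-Gamma(6, 4337/48)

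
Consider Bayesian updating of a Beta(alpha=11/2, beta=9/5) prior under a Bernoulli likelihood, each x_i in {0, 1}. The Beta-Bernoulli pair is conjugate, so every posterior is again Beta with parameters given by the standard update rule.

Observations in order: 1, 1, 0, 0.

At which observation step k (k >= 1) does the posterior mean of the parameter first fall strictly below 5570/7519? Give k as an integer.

k = 3

obs 1: x=1 → posterior Beta(13/2, 9/5)
obs 2: x=1 → posterior Beta(15/2, 9/5)
obs 3: x=0 → posterior Beta(15/2, 14/5)
obs 4: x=0 → posterior Beta(15/2, 19/5)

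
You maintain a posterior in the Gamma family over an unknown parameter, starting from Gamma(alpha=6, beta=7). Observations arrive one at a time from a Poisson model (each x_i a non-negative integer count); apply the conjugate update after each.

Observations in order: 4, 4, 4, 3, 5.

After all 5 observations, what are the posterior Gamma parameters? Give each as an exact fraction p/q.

obs 1: x=4 → posterior Gamma(10, 8)
obs 2: x=4 → posterior Gamma(14, 9)
obs 3: x=4 → posterior Gamma(18, 10)
obs 4: x=3 → posterior Gamma(21, 11)
obs 5: x=5 → posterior Gamma(26, 12)

alpha=26, beta=12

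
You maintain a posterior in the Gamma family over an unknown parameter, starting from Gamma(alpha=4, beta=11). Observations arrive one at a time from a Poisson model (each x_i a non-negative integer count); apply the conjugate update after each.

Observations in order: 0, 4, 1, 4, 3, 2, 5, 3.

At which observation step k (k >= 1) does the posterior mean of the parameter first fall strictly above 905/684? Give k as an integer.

k = 8

obs 1: x=0 → posterior Gamma(4, 12)
obs 2: x=4 → posterior Gamma(8, 13)
obs 3: x=1 → posterior Gamma(9, 14)
obs 4: x=4 → posterior Gamma(13, 15)
obs 5: x=3 → posterior Gamma(16, 16)
obs 6: x=2 → posterior Gamma(18, 17)
obs 7: x=5 → posterior Gamma(23, 18)
obs 8: x=3 → posterior Gamma(26, 19)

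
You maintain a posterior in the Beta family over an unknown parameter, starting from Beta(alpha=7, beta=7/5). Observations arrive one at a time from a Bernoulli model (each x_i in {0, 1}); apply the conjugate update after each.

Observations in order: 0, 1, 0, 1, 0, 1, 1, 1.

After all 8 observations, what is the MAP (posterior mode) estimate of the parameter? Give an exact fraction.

55/72

obs 1: x=0 → posterior Beta(7, 12/5)
obs 2: x=1 → posterior Beta(8, 12/5)
obs 3: x=0 → posterior Beta(8, 17/5)
obs 4: x=1 → posterior Beta(9, 17/5)
obs 5: x=0 → posterior Beta(9, 22/5)
obs 6: x=1 → posterior Beta(10, 22/5)
obs 7: x=1 → posterior Beta(11, 22/5)
obs 8: x=1 → posterior Beta(12, 22/5)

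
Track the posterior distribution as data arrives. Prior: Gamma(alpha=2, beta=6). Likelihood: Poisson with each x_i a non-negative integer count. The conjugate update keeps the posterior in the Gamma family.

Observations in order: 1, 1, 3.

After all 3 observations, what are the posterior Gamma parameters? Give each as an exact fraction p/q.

alpha=7, beta=9

obs 1: x=1 → posterior Gamma(3, 7)
obs 2: x=1 → posterior Gamma(4, 8)
obs 3: x=3 → posterior Gamma(7, 9)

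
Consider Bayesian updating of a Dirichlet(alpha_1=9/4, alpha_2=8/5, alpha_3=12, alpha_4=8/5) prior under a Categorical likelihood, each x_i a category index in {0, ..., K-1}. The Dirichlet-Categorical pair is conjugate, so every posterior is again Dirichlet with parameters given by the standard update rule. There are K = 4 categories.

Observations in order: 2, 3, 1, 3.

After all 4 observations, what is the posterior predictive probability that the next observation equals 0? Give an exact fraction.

15/143

obs 1: x=2 → posterior Dirichlet(9/4, 8/5, 13, 8/5)
obs 2: x=3 → posterior Dirichlet(9/4, 8/5, 13, 13/5)
obs 3: x=1 → posterior Dirichlet(9/4, 13/5, 13, 13/5)
obs 4: x=3 → posterior Dirichlet(9/4, 13/5, 13, 18/5)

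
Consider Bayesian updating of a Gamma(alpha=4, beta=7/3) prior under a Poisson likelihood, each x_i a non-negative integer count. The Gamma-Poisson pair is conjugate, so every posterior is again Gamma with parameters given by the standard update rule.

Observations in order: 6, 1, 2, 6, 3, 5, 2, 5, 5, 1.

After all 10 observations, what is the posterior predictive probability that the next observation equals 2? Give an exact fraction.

197285573587639451347851262269154415775250476716240812861509218769/967140655691703339764940800000000000000000000000000000000000000000

obs 1: x=6 → posterior Gamma(10, 10/3)
obs 2: x=1 → posterior Gamma(11, 13/3)
obs 3: x=2 → posterior Gamma(13, 16/3)
obs 4: x=6 → posterior Gamma(19, 19/3)
obs 5: x=3 → posterior Gamma(22, 22/3)
obs 6: x=5 → posterior Gamma(27, 25/3)
obs 7: x=2 → posterior Gamma(29, 28/3)
obs 8: x=5 → posterior Gamma(34, 31/3)
obs 9: x=5 → posterior Gamma(39, 34/3)
obs 10: x=1 → posterior Gamma(40, 37/3)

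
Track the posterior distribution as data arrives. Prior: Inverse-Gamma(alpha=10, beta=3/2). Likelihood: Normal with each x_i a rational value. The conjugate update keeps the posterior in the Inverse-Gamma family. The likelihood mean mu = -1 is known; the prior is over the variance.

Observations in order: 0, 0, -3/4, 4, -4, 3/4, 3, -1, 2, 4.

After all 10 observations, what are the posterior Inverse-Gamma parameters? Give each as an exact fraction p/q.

obs 1: x=0 → posterior Inverse-Gamma(21/2, 2)
obs 2: x=0 → posterior Inverse-Gamma(11, 5/2)
obs 3: x=-3/4 → posterior Inverse-Gamma(23/2, 81/32)
obs 4: x=4 → posterior Inverse-Gamma(12, 481/32)
obs 5: x=-4 → posterior Inverse-Gamma(25/2, 625/32)
obs 6: x=3/4 → posterior Inverse-Gamma(13, 337/16)
obs 7: x=3 → posterior Inverse-Gamma(27/2, 465/16)
obs 8: x=-1 → posterior Inverse-Gamma(14, 465/16)
obs 9: x=2 → posterior Inverse-Gamma(29/2, 537/16)
obs 10: x=4 → posterior Inverse-Gamma(15, 737/16)

alpha=15, beta=737/16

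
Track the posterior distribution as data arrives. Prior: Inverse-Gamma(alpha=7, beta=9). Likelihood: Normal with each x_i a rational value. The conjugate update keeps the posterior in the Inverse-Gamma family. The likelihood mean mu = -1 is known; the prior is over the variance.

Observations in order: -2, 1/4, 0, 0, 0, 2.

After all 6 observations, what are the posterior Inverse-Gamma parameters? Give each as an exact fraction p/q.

obs 1: x=-2 → posterior Inverse-Gamma(15/2, 19/2)
obs 2: x=1/4 → posterior Inverse-Gamma(8, 329/32)
obs 3: x=0 → posterior Inverse-Gamma(17/2, 345/32)
obs 4: x=0 → posterior Inverse-Gamma(9, 361/32)
obs 5: x=0 → posterior Inverse-Gamma(19/2, 377/32)
obs 6: x=2 → posterior Inverse-Gamma(10, 521/32)

alpha=10, beta=521/32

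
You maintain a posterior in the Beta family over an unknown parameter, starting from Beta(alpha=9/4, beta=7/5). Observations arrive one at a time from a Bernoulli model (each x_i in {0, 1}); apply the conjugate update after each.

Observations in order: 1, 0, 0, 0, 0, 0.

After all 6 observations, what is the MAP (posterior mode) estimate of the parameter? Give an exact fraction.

5/17

obs 1: x=1 → posterior Beta(13/4, 7/5)
obs 2: x=0 → posterior Beta(13/4, 12/5)
obs 3: x=0 → posterior Beta(13/4, 17/5)
obs 4: x=0 → posterior Beta(13/4, 22/5)
obs 5: x=0 → posterior Beta(13/4, 27/5)
obs 6: x=0 → posterior Beta(13/4, 32/5)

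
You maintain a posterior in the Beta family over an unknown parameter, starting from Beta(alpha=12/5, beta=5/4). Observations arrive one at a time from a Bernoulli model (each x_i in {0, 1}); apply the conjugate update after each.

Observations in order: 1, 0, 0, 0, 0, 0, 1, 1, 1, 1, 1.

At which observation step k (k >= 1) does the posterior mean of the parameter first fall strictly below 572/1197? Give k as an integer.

k = 4

obs 1: x=1 → posterior Beta(17/5, 5/4)
obs 2: x=0 → posterior Beta(17/5, 9/4)
obs 3: x=0 → posterior Beta(17/5, 13/4)
obs 4: x=0 → posterior Beta(17/5, 17/4)
obs 5: x=0 → posterior Beta(17/5, 21/4)
obs 6: x=0 → posterior Beta(17/5, 25/4)
obs 7: x=1 → posterior Beta(22/5, 25/4)
obs 8: x=1 → posterior Beta(27/5, 25/4)
obs 9: x=1 → posterior Beta(32/5, 25/4)
obs 10: x=1 → posterior Beta(37/5, 25/4)
obs 11: x=1 → posterior Beta(42/5, 25/4)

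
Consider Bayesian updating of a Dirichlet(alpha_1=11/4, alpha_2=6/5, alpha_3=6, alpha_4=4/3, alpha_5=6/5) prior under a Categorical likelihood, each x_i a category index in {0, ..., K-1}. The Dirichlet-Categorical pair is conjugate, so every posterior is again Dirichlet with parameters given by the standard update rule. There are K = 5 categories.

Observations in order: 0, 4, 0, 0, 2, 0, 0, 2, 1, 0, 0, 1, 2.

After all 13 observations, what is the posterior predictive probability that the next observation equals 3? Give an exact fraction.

obs 1: x=0 → posterior Dirichlet(15/4, 6/5, 6, 4/3, 6/5)
obs 2: x=4 → posterior Dirichlet(15/4, 6/5, 6, 4/3, 11/5)
obs 3: x=0 → posterior Dirichlet(19/4, 6/5, 6, 4/3, 11/5)
obs 4: x=0 → posterior Dirichlet(23/4, 6/5, 6, 4/3, 11/5)
obs 5: x=2 → posterior Dirichlet(23/4, 6/5, 7, 4/3, 11/5)
obs 6: x=0 → posterior Dirichlet(27/4, 6/5, 7, 4/3, 11/5)
obs 7: x=0 → posterior Dirichlet(31/4, 6/5, 7, 4/3, 11/5)
obs 8: x=2 → posterior Dirichlet(31/4, 6/5, 8, 4/3, 11/5)
obs 9: x=1 → posterior Dirichlet(31/4, 11/5, 8, 4/3, 11/5)
obs 10: x=0 → posterior Dirichlet(35/4, 11/5, 8, 4/3, 11/5)
obs 11: x=0 → posterior Dirichlet(39/4, 11/5, 8, 4/3, 11/5)
obs 12: x=1 → posterior Dirichlet(39/4, 16/5, 8, 4/3, 11/5)
obs 13: x=2 → posterior Dirichlet(39/4, 16/5, 9, 4/3, 11/5)

80/1529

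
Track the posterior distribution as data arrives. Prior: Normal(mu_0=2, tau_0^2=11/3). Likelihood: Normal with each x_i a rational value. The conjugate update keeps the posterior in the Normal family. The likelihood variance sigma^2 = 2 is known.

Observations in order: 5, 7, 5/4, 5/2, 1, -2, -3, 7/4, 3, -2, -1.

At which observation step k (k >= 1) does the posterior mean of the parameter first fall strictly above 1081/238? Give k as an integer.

obs 1: x=5 → posterior Normal(67/17, 22/17)
obs 2: x=7 → posterior Normal(36/7, 11/14)
obs 3: x=5/4 → posterior Normal(631/156, 22/39)
obs 4: x=5/2 → posterior Normal(741/200, 11/25)
obs 5: x=1 → posterior Normal(785/244, 22/61)
obs 6: x=-2 → posterior Normal(697/288, 11/36)
obs 7: x=-3 → posterior Normal(565/332, 22/83)
obs 8: x=7/4 → posterior Normal(321/188, 11/47)
obs 9: x=3 → posterior Normal(129/70, 22/105)
obs 10: x=-2 → posterior Normal(343/232, 11/58)
obs 11: x=-1 → posterior Normal(321/254, 22/127)

k = 2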